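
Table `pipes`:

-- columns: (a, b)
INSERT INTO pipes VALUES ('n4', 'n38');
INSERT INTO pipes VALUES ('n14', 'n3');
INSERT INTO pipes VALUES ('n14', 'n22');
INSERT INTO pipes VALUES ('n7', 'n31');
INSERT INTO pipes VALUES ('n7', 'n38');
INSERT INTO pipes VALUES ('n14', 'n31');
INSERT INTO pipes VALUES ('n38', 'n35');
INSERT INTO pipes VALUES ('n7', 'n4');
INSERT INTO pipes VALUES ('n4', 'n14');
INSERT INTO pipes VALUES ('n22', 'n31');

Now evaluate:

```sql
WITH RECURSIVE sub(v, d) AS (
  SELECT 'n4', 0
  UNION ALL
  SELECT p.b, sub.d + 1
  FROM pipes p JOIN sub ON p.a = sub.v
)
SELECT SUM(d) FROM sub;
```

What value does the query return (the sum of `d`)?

13

Base: (n4, d=0).
Iteration 1: edges from {n4} -> (n14, d=1), (n38, d=1).
Iteration 2: edges from {n14,n38} -> (n22, d=2), (n3, d=2), (n31, d=2), (n35, d=2).
Iteration 3: edges from {n22,n3,n31,n35} -> (n31, d=3).
Iteration 4: no outgoing edges from {n31}; recursion stops.
SUM(d) = 0 + 1 + 1 + 2 + 2 + 2 + 2 + 3 = 13.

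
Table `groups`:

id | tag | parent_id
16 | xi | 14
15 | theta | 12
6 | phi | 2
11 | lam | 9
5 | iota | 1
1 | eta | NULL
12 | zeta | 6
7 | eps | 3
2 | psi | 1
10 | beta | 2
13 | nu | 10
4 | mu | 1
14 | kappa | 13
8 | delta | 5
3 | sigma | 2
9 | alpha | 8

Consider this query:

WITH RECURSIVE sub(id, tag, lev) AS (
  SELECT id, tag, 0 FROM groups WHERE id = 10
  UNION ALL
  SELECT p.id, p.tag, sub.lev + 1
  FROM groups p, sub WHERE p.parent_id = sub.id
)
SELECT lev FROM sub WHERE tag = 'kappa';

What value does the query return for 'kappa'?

2

Base: id=10 (beta) at lev 0.
Iteration 1: rows with parent_id in {10} -> nu (id 13, lev 1).
Iteration 2: rows with parent_id in {13} -> kappa (id 14, lev 2).
Iteration 3: rows with parent_id in {14} -> xi (id 16, lev 3).
Iteration 4: no rows with parent_id in {16}; recursion stops.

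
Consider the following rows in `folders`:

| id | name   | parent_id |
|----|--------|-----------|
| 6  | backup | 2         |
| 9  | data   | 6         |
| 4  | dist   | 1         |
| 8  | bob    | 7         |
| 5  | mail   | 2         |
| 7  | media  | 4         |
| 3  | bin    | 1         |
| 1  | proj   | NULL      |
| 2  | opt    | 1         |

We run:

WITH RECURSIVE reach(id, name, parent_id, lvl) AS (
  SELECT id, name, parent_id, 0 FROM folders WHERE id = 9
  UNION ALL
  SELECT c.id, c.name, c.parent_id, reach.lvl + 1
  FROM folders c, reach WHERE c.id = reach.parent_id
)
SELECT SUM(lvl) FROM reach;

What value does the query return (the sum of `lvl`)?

6

Base: id=9 (data), parent_id=6, lvl 0.
Iteration 1: join on id=6 -> backup (id 6, parent_id=2, lvl 1).
Iteration 2: join on id=2 -> opt (id 2, parent_id=1, lvl 2).
Iteration 3: join on id=1 -> proj (id 1, parent_id=NULL, lvl 3).
Iteration 4: parent_id is NULL; no match; recursion stops.
SUM(lvl) = 0 + 1 + 2 + 3 = 6.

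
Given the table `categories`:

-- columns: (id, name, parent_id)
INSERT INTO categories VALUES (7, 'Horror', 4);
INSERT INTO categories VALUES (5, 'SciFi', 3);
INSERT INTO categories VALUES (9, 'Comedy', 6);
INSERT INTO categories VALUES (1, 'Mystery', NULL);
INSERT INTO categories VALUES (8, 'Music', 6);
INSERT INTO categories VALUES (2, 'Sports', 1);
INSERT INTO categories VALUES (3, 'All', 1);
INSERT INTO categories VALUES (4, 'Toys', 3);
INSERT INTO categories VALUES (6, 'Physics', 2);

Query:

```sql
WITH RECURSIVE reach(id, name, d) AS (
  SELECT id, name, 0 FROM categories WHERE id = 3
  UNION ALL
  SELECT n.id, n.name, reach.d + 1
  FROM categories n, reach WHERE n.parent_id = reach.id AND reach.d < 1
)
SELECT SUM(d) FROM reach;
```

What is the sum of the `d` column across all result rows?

Base: id=3 (All) at d 0.
Iteration 1: rows with parent_id in {3} -> Toys (id 4, d 1), SciFi (id 5, d 1).
Iteration 2: d < 1 fails for all current rows; recursion stops.
SUM(d) = 0 + 1 + 1 = 2.

2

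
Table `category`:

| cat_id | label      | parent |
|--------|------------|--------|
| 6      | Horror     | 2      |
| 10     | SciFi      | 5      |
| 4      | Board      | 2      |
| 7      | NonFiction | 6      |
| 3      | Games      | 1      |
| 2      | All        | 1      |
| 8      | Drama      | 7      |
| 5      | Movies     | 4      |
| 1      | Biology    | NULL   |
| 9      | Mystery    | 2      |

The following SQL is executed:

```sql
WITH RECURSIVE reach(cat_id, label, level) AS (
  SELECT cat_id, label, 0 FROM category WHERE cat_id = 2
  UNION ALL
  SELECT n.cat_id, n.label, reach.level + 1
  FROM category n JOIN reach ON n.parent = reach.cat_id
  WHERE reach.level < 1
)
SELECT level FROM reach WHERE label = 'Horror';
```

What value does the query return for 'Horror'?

Base: cat_id=2 (All) at level 0.
Iteration 1: rows with parent in {2} -> Board (id 4, level 1), Horror (id 6, level 1), Mystery (id 9, level 1).
Iteration 2: level < 1 fails for all current rows; recursion stops.

1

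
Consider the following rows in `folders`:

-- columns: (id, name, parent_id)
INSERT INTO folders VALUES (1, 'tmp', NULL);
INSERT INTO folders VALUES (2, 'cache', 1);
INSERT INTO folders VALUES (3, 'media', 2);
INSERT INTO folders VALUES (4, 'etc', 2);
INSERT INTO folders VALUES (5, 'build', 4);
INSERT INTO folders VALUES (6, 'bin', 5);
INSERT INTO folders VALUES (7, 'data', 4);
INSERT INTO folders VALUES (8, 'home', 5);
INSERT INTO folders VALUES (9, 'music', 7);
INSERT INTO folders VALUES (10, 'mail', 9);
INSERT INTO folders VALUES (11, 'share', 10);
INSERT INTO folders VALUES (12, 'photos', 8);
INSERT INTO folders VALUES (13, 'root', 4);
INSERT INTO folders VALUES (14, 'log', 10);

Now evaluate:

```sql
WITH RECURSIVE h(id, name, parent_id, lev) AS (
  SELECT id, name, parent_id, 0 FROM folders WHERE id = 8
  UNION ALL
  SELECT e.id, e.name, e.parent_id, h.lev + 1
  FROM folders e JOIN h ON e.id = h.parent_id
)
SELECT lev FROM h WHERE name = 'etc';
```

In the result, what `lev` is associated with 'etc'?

Base: id=8 (home), parent_id=5, lev 0.
Iteration 1: join on id=5 -> build (id 5, parent_id=4, lev 1).
Iteration 2: join on id=4 -> etc (id 4, parent_id=2, lev 2).
Iteration 3: join on id=2 -> cache (id 2, parent_id=1, lev 3).
Iteration 4: join on id=1 -> tmp (id 1, parent_id=NULL, lev 4).
Iteration 5: parent_id is NULL; no match; recursion stops.

2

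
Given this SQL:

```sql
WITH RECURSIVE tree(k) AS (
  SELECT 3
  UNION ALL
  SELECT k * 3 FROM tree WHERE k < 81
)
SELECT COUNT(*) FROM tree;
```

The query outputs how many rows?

Base: k=3.
Iteration 1: 3 < 81 holds -> k = 3 * 3 = 9.
Iteration 2: 9 < 81 holds -> k = 9 * 3 = 27.
Iteration 3: 27 < 81 holds -> k = 27 * 3 = 81.
Iteration 4: 81 < 81 fails; recursion stops.
Total rows emitted: 4.

4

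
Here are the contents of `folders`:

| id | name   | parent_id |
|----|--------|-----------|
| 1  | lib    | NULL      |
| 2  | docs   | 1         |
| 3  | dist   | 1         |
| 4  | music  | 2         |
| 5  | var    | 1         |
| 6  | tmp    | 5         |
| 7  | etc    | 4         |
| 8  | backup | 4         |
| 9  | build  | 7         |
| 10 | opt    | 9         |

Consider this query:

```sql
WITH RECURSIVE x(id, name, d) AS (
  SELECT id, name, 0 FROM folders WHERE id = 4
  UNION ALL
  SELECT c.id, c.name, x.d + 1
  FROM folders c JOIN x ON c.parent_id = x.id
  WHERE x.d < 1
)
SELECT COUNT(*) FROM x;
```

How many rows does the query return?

Base: id=4 (music) at d 0.
Iteration 1: rows with parent_id in {4} -> etc (id 7, d 1), backup (id 8, d 1).
Iteration 2: d < 1 fails for all current rows; recursion stops.
Total rows emitted: 3.

3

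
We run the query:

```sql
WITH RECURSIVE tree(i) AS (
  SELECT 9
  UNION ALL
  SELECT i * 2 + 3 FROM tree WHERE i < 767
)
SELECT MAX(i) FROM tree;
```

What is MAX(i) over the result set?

1533

Base: i=9.
Iteration 1: 9 < 767 holds -> i = 9 * 2 + 3 = 21.
Iteration 2: 21 < 767 holds -> i = 21 * 2 + 3 = 45.
Iteration 3: 45 < 767 holds -> i = 45 * 2 + 3 = 93.
Iteration 4: 93 < 767 holds -> i = 93 * 2 + 3 = 189.
Iteration 5: 189 < 767 holds -> i = 189 * 2 + 3 = 381.
Iteration 6: 381 < 767 holds -> i = 381 * 2 + 3 = 765.
Iteration 7: 765 < 767 holds -> i = 765 * 2 + 3 = 1533.
Iteration 8: 1533 < 767 fails; recursion stops.
i values: 9, 21, 45, 93, 189, 381, 765, 1533; the maximum is 1533.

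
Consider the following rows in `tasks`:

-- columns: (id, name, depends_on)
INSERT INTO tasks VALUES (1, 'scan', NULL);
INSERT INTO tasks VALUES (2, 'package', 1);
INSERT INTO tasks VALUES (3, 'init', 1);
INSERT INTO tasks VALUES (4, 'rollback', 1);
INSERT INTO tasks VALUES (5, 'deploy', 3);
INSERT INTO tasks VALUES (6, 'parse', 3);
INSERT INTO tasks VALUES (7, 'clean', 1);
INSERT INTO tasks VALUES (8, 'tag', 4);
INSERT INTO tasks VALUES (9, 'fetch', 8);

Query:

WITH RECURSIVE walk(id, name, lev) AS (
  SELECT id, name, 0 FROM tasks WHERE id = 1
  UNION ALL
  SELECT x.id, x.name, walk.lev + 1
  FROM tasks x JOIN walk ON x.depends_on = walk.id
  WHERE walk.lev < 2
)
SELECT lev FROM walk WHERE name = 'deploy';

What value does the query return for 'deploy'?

2

Base: id=1 (scan) at lev 0.
Iteration 1: rows with depends_on in {1} -> package (id 2, lev 1), init (id 3, lev 1), rollback (id 4, lev 1), clean (id 7, lev 1).
Iteration 2: rows with depends_on in {2,3,4,7} -> deploy (id 5, lev 2), parse (id 6, lev 2), tag (id 8, lev 2).
Iteration 3: lev < 2 fails for all current rows; recursion stops.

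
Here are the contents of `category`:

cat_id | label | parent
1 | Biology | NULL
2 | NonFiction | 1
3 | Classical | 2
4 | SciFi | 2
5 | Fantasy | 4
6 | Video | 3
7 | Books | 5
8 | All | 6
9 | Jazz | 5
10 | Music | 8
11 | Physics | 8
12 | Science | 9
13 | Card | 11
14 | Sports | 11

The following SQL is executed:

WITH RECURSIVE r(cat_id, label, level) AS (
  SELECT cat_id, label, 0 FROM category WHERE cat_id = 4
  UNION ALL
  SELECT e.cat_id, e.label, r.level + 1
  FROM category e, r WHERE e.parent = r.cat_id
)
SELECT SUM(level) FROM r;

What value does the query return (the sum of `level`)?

8

Base: cat_id=4 (SciFi) at level 0.
Iteration 1: rows with parent in {4} -> Fantasy (id 5, level 1).
Iteration 2: rows with parent in {5} -> Books (id 7, level 2), Jazz (id 9, level 2).
Iteration 3: rows with parent in {7,9} -> Science (id 12, level 3).
Iteration 4: no rows with parent in {12}; recursion stops.
SUM(level) = 0 + 1 + 2 + 2 + 3 = 8.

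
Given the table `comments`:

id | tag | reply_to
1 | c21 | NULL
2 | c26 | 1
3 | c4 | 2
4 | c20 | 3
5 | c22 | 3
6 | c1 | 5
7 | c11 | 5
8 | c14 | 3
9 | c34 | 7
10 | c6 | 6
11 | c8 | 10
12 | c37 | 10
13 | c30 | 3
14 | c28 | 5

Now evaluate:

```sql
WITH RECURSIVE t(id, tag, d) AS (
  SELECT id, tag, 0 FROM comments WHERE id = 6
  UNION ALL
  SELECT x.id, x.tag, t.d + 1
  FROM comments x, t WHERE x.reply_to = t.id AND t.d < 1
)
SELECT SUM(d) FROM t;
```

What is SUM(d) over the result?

Base: id=6 (c1) at d 0.
Iteration 1: rows with reply_to in {6} -> c6 (id 10, d 1).
Iteration 2: d < 1 fails for all current rows; recursion stops.
SUM(d) = 0 + 1 = 1.

1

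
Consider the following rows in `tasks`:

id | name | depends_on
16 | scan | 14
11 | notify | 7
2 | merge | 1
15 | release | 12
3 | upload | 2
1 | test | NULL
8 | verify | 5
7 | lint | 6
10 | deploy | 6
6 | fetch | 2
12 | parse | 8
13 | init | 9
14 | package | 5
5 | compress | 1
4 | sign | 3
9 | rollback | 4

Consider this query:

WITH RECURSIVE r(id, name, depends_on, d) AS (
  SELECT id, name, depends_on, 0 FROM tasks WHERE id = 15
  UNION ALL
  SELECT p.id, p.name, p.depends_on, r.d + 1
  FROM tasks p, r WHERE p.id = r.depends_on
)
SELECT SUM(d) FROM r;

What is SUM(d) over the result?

Base: id=15 (release), depends_on=12, d 0.
Iteration 1: join on id=12 -> parse (id 12, depends_on=8, d 1).
Iteration 2: join on id=8 -> verify (id 8, depends_on=5, d 2).
Iteration 3: join on id=5 -> compress (id 5, depends_on=1, d 3).
Iteration 4: join on id=1 -> test (id 1, depends_on=NULL, d 4).
Iteration 5: depends_on is NULL; no match; recursion stops.
SUM(d) = 0 + 1 + 2 + 3 + 4 = 10.

10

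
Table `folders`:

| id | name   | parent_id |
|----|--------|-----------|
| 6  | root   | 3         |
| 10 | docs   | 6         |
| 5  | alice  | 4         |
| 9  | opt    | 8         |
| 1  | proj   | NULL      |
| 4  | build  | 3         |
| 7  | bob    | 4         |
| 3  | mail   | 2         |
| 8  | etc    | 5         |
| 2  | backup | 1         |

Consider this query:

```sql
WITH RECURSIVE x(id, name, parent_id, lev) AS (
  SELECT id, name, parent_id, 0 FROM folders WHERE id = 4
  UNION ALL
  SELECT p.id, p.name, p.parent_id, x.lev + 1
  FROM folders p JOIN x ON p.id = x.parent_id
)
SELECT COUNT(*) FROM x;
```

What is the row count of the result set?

Base: id=4 (build), parent_id=3, lev 0.
Iteration 1: join on id=3 -> mail (id 3, parent_id=2, lev 1).
Iteration 2: join on id=2 -> backup (id 2, parent_id=1, lev 2).
Iteration 3: join on id=1 -> proj (id 1, parent_id=NULL, lev 3).
Iteration 4: parent_id is NULL; no match; recursion stops.
Total rows emitted: 4.

4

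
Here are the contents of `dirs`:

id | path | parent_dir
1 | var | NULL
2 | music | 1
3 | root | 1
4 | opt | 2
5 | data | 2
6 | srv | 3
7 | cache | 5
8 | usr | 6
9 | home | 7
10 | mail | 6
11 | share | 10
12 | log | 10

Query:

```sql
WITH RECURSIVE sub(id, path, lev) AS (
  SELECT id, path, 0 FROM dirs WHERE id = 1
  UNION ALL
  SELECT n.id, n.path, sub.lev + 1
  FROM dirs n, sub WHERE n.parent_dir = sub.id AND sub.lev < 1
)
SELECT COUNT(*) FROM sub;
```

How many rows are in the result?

Base: id=1 (var) at lev 0.
Iteration 1: rows with parent_dir in {1} -> music (id 2, lev 1), root (id 3, lev 1).
Iteration 2: lev < 1 fails for all current rows; recursion stops.
Total rows emitted: 3.

3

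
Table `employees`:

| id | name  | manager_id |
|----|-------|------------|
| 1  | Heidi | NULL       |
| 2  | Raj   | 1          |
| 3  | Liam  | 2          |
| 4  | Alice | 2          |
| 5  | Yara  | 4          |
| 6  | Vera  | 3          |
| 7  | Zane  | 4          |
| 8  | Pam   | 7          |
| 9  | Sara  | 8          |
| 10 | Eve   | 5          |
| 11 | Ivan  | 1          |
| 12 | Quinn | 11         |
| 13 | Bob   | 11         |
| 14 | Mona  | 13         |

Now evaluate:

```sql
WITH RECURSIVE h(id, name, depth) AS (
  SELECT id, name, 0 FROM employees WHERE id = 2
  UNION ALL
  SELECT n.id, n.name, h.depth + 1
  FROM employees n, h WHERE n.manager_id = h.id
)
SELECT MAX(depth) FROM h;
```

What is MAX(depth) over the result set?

Base: id=2 (Raj) at depth 0.
Iteration 1: rows with manager_id in {2} -> Liam (id 3, depth 1), Alice (id 4, depth 1).
Iteration 2: rows with manager_id in {3,4} -> Yara (id 5, depth 2), Vera (id 6, depth 2), Zane (id 7, depth 2).
Iteration 3: rows with manager_id in {5,6,7} -> Pam (id 8, depth 3), Eve (id 10, depth 3).
Iteration 4: rows with manager_id in {8,10} -> Sara (id 9, depth 4).
Iteration 5: no rows with manager_id in {9}; recursion stops.
depth values: 0, 1, 1, 2, 2, 2, 3, 3, 4; the maximum is 4.

4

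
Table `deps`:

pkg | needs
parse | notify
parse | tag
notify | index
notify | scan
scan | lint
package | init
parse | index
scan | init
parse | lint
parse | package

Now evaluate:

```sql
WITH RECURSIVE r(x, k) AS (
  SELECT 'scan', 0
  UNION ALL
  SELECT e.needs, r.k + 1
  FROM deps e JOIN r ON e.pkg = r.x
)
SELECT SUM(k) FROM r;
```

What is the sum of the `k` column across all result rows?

Base: (scan, k=0).
Iteration 1: edges from {scan} -> (init, k=1), (lint, k=1).
Iteration 2: no outgoing edges from {init,lint}; recursion stops.
SUM(k) = 0 + 1 + 1 = 2.

2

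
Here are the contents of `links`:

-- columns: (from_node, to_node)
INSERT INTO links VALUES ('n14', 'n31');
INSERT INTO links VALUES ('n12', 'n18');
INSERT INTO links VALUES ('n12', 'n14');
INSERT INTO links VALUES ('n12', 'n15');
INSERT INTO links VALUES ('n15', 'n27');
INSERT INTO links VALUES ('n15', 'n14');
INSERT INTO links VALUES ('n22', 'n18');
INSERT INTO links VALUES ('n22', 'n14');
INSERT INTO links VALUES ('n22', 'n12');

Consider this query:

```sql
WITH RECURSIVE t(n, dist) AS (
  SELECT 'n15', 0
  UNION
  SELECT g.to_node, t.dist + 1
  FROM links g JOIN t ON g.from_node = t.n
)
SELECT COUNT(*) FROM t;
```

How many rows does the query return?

Base: (n15, dist=0).
Iteration 1: edges from {n15} -> (n14, dist=1), (n27, dist=1).
Iteration 2: edges from {n14,n27} -> (n31, dist=2).
Iteration 3: no outgoing edges from {n31}; recursion stops.
Total rows emitted: 4.

4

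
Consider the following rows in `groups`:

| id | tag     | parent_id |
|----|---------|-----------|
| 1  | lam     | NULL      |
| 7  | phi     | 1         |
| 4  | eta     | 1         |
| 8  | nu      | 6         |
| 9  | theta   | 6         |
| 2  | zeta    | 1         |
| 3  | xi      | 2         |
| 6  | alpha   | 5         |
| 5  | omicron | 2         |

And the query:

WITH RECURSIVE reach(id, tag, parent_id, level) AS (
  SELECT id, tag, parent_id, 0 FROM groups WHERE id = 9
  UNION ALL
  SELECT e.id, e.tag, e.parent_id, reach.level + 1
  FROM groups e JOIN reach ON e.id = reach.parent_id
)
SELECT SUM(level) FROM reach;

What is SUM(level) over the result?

Base: id=9 (theta), parent_id=6, level 0.
Iteration 1: join on id=6 -> alpha (id 6, parent_id=5, level 1).
Iteration 2: join on id=5 -> omicron (id 5, parent_id=2, level 2).
Iteration 3: join on id=2 -> zeta (id 2, parent_id=1, level 3).
Iteration 4: join on id=1 -> lam (id 1, parent_id=NULL, level 4).
Iteration 5: parent_id is NULL; no match; recursion stops.
SUM(level) = 0 + 1 + 2 + 3 + 4 = 10.

10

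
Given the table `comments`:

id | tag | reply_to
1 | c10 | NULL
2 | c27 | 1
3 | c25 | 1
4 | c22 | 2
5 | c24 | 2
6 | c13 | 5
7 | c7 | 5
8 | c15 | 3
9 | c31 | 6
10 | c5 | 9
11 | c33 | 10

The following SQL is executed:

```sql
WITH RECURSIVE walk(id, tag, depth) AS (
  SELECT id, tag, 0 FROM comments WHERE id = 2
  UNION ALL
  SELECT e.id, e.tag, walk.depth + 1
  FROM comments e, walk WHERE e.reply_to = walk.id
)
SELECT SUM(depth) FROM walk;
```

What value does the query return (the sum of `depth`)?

Base: id=2 (c27) at depth 0.
Iteration 1: rows with reply_to in {2} -> c22 (id 4, depth 1), c24 (id 5, depth 1).
Iteration 2: rows with reply_to in {4,5} -> c13 (id 6, depth 2), c7 (id 7, depth 2).
Iteration 3: rows with reply_to in {6,7} -> c31 (id 9, depth 3).
Iteration 4: rows with reply_to in {9} -> c5 (id 10, depth 4).
Iteration 5: rows with reply_to in {10} -> c33 (id 11, depth 5).
Iteration 6: no rows with reply_to in {11}; recursion stops.
SUM(depth) = 0 + 1 + 1 + 2 + 2 + 3 + 4 + 5 = 18.

18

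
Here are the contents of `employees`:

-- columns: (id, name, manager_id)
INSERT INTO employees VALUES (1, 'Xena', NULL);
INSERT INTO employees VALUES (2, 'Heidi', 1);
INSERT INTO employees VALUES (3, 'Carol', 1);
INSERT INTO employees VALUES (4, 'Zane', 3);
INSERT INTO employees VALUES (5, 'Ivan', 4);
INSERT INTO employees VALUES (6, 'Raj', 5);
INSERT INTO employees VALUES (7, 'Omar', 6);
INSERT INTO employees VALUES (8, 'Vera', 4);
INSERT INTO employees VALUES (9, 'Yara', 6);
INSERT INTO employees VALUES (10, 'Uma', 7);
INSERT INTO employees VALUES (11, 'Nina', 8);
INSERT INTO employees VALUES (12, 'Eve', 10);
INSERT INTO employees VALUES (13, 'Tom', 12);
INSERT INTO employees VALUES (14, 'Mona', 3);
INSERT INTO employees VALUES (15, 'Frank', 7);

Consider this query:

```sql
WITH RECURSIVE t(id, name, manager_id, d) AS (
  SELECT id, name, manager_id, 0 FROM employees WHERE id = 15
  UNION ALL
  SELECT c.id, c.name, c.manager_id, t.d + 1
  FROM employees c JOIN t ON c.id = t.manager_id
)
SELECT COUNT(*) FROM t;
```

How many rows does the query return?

7

Base: id=15 (Frank), manager_id=7, d 0.
Iteration 1: join on id=7 -> Omar (id 7, manager_id=6, d 1).
Iteration 2: join on id=6 -> Raj (id 6, manager_id=5, d 2).
Iteration 3: join on id=5 -> Ivan (id 5, manager_id=4, d 3).
Iteration 4: join on id=4 -> Zane (id 4, manager_id=3, d 4).
Iteration 5: join on id=3 -> Carol (id 3, manager_id=1, d 5).
Iteration 6: join on id=1 -> Xena (id 1, manager_id=NULL, d 6).
Iteration 7: manager_id is NULL; no match; recursion stops.
Total rows emitted: 7.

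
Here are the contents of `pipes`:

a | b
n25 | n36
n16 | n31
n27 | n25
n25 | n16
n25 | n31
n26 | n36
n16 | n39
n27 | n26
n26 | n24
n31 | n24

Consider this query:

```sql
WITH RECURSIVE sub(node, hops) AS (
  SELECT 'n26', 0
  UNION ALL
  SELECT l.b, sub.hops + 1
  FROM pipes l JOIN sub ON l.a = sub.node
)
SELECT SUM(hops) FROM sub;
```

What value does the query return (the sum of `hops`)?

Base: (n26, hops=0).
Iteration 1: edges from {n26} -> (n24, hops=1), (n36, hops=1).
Iteration 2: no outgoing edges from {n24,n36}; recursion stops.
SUM(hops) = 0 + 1 + 1 = 2.

2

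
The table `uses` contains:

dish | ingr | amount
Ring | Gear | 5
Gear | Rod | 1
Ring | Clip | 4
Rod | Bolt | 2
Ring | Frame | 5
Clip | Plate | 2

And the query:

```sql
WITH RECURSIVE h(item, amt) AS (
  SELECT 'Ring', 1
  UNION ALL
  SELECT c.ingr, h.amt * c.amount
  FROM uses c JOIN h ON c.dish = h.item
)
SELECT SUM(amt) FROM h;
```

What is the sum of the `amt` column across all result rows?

Base: (Ring, amt=1).
Iteration 1: components of {Ring} -> Clip = 1*4 = 4, Frame = 1*5 = 5, Gear = 1*5 = 5.
Iteration 2: components of {Clip,Frame,Gear} -> Plate = 4*2 = 8, Rod = 5*1 = 5.
Iteration 3: components of {Plate,Rod} -> Bolt = 5*2 = 10.
Iteration 4: no further components; recursion stops.
SUM(amt) = 1 + 5 + 4 + 5 + 5 + 8 + 10 = 38.

38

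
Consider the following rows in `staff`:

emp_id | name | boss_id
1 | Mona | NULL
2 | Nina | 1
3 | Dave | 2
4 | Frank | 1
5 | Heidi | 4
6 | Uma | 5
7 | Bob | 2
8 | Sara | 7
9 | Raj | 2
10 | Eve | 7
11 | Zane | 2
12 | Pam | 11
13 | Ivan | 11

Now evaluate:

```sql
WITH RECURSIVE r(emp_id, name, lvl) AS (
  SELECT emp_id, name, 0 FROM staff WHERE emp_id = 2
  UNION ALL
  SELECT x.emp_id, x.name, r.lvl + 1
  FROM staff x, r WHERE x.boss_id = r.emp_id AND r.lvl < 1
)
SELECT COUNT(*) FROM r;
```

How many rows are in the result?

5

Base: emp_id=2 (Nina) at lvl 0.
Iteration 1: rows with boss_id in {2} -> Dave (id 3, lvl 1), Bob (id 7, lvl 1), Raj (id 9, lvl 1), Zane (id 11, lvl 1).
Iteration 2: lvl < 1 fails for all current rows; recursion stops.
Total rows emitted: 5.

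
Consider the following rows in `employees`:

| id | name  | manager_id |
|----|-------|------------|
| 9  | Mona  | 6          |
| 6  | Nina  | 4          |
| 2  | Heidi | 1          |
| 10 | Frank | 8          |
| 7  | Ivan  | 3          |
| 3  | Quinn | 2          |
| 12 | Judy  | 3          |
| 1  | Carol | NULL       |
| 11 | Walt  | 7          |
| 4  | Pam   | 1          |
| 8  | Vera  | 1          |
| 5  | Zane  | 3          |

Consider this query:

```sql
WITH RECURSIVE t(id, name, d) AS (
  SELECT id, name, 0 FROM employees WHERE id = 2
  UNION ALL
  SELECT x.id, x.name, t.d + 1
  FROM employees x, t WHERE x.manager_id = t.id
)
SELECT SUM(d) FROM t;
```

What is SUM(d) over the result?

10

Base: id=2 (Heidi) at d 0.
Iteration 1: rows with manager_id in {2} -> Quinn (id 3, d 1).
Iteration 2: rows with manager_id in {3} -> Zane (id 5, d 2), Ivan (id 7, d 2), Judy (id 12, d 2).
Iteration 3: rows with manager_id in {5,7,12} -> Walt (id 11, d 3).
Iteration 4: no rows with manager_id in {11}; recursion stops.
SUM(d) = 0 + 1 + 2 + 2 + 2 + 3 = 10.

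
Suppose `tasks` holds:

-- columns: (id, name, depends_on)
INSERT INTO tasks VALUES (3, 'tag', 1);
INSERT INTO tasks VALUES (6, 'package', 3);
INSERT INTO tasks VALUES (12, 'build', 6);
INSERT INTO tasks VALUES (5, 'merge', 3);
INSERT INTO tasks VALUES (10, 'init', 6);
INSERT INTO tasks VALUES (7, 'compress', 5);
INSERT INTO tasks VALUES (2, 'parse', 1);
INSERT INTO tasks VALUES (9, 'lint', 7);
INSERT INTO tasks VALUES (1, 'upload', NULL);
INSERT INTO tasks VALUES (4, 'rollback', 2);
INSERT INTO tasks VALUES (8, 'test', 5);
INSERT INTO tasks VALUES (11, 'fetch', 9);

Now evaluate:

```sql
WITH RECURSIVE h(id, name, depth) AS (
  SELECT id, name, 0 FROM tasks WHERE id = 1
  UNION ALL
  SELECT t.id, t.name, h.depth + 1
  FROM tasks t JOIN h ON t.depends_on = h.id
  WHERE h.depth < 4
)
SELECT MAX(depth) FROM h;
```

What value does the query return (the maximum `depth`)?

4

Base: id=1 (upload) at depth 0.
Iteration 1: rows with depends_on in {1} -> parse (id 2, depth 1), tag (id 3, depth 1).
Iteration 2: rows with depends_on in {2,3} -> rollback (id 4, depth 2), merge (id 5, depth 2), package (id 6, depth 2).
Iteration 3: rows with depends_on in {4,5,6} -> compress (id 7, depth 3), test (id 8, depth 3), init (id 10, depth 3), build (id 12, depth 3).
Iteration 4: rows with depends_on in {7,8,10,12} -> lint (id 9, depth 4).
Iteration 5: depth < 4 fails for all current rows; recursion stops.
depth values: 0, 1, 1, 2, 2, 2, 3, 3, 3, 3, 4; the maximum is 4.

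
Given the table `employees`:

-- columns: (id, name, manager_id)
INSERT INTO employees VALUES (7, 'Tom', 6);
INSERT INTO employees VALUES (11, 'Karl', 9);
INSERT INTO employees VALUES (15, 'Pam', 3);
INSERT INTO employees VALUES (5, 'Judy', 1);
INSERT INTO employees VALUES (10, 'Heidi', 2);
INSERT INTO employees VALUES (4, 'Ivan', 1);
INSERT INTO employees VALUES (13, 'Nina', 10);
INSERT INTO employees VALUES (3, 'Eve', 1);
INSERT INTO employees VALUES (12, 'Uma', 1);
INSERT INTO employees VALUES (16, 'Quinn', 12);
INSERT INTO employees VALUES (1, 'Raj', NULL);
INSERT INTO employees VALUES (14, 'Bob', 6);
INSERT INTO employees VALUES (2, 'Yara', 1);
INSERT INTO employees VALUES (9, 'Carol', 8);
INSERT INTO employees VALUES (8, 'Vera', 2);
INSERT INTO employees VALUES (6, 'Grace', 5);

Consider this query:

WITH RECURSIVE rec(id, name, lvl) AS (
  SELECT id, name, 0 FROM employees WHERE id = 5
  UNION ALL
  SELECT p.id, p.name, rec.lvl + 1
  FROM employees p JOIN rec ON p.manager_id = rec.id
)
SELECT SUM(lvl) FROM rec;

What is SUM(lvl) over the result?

Base: id=5 (Judy) at lvl 0.
Iteration 1: rows with manager_id in {5} -> Grace (id 6, lvl 1).
Iteration 2: rows with manager_id in {6} -> Tom (id 7, lvl 2), Bob (id 14, lvl 2).
Iteration 3: no rows with manager_id in {7,14}; recursion stops.
SUM(lvl) = 0 + 1 + 2 + 2 = 5.

5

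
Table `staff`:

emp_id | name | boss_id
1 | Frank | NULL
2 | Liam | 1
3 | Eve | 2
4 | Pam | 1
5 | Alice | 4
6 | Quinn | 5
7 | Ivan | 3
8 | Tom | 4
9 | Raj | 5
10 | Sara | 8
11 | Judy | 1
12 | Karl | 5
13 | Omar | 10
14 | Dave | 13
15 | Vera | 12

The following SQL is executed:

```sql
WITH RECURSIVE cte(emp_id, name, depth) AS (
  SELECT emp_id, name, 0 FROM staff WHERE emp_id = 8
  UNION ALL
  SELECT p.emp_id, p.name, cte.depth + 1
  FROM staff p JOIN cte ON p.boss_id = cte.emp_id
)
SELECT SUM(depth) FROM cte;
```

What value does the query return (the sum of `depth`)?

6

Base: emp_id=8 (Tom) at depth 0.
Iteration 1: rows with boss_id in {8} -> Sara (id 10, depth 1).
Iteration 2: rows with boss_id in {10} -> Omar (id 13, depth 2).
Iteration 3: rows with boss_id in {13} -> Dave (id 14, depth 3).
Iteration 4: no rows with boss_id in {14}; recursion stops.
SUM(depth) = 0 + 1 + 2 + 3 = 6.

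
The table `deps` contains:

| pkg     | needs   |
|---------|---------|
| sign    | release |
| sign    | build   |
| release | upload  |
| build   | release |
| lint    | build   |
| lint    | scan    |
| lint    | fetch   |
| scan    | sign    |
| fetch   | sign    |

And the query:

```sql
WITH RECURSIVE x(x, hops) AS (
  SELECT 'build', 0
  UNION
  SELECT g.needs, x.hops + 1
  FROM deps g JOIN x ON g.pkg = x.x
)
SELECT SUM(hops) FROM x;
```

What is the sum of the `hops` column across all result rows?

3

Base: (build, hops=0).
Iteration 1: edges from {build} -> (release, hops=1).
Iteration 2: edges from {release} -> (upload, hops=2).
Iteration 3: no outgoing edges from {upload}; recursion stops.
SUM(hops) = 0 + 1 + 2 = 3.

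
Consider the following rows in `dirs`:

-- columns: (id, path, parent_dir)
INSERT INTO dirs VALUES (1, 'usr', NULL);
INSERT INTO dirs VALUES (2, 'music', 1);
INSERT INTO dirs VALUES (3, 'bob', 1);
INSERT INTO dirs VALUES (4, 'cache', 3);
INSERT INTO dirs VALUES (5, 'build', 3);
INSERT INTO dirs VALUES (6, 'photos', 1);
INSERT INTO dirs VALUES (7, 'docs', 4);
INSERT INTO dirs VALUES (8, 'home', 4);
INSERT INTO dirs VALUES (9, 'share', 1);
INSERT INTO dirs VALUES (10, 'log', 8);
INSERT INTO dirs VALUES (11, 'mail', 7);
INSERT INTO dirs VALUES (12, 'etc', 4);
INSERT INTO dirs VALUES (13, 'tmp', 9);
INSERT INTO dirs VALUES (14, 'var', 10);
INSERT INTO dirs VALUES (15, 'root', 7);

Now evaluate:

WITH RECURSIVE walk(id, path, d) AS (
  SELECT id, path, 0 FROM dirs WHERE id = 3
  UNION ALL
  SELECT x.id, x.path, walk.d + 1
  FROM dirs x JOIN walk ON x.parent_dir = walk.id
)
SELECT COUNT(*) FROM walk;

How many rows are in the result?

10

Base: id=3 (bob) at d 0.
Iteration 1: rows with parent_dir in {3} -> cache (id 4, d 1), build (id 5, d 1).
Iteration 2: rows with parent_dir in {4,5} -> docs (id 7, d 2), home (id 8, d 2), etc (id 12, d 2).
Iteration 3: rows with parent_dir in {7,8,12} -> log (id 10, d 3), mail (id 11, d 3), root (id 15, d 3).
Iteration 4: rows with parent_dir in {10,11,15} -> var (id 14, d 4).
Iteration 5: no rows with parent_dir in {14}; recursion stops.
Total rows emitted: 10.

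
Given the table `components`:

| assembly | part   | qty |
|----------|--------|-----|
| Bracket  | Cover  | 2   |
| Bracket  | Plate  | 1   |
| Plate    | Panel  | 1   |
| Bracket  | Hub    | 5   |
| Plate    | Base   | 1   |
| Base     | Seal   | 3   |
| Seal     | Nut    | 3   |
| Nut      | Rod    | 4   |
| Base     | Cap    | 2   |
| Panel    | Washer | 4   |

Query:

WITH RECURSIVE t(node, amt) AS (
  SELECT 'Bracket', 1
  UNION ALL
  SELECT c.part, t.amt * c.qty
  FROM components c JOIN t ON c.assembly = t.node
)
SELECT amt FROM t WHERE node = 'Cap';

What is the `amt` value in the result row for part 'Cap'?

Base: (Bracket, amt=1).
Iteration 1: components of {Bracket} -> Cover = 1*2 = 2, Hub = 1*5 = 5, Plate = 1*1 = 1.
Iteration 2: components of {Cover,Hub,Plate} -> Base = 1*1 = 1, Panel = 1*1 = 1.
Iteration 3: components of {Base,Panel} -> Cap = 1*2 = 2, Seal = 1*3 = 3, Washer = 1*4 = 4.
Iteration 4: components of {Cap,Seal,Washer} -> Nut = 3*3 = 9.
Iteration 5: components of {Nut} -> Rod = 9*4 = 36.
Iteration 6: no further components; recursion stops.

2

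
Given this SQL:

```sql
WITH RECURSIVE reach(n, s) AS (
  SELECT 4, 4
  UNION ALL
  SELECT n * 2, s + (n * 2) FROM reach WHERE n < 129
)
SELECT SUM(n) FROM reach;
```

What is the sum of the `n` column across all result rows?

Base: n=4, s=4.
Iteration 1: 4 < 129 holds -> n = 4 * 2 = 8, s = 4 + 8 = 12.
Iteration 2: 8 < 129 holds -> n = 8 * 2 = 16, s = 12 + 16 = 28.
Iteration 3: 16 < 129 holds -> n = 16 * 2 = 32, s = 28 + 32 = 60.
Iteration 4: 32 < 129 holds -> n = 32 * 2 = 64, s = 60 + 64 = 124.
Iteration 5: 64 < 129 holds -> n = 64 * 2 = 128, s = 124 + 128 = 252.
Iteration 6: 128 < 129 holds -> n = 128 * 2 = 256, s = 252 + 256 = 508.
Iteration 7: 256 < 129 fails; recursion stops.
SUM(n) = 4 + 8 + 16 + 32 + 64 + 128 + 256 = 508.

508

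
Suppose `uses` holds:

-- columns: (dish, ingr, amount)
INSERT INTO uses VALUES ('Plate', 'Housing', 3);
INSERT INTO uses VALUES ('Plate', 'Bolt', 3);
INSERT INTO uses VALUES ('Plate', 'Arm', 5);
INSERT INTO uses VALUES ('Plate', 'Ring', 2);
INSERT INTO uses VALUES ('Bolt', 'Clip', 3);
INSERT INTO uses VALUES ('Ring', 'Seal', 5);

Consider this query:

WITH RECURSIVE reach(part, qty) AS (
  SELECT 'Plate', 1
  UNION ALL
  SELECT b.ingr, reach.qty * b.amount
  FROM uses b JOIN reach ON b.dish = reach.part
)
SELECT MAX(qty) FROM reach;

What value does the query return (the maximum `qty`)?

10

Base: (Plate, qty=1).
Iteration 1: components of {Plate} -> Arm = 1*5 = 5, Bolt = 1*3 = 3, Housing = 1*3 = 3, Ring = 1*2 = 2.
Iteration 2: components of {Arm,Bolt,Housing,Ring} -> Clip = 3*3 = 9, Seal = 2*5 = 10.
Iteration 3: no further components; recursion stops.
qty values: 1, 3, 2, 3, 5, 10, 9; the maximum is 10.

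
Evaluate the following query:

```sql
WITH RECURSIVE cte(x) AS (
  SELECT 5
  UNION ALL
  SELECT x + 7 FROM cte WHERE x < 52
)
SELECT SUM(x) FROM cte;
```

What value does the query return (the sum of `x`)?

Base: x=5.
Iteration 1: 5 < 52 holds -> x = 5 + 7 = 12.
Iteration 2: 12 < 52 holds -> x = 12 + 7 = 19.
Iteration 3: 19 < 52 holds -> x = 19 + 7 = 26.
Iteration 4: 26 < 52 holds -> x = 26 + 7 = 33.
Iteration 5: 33 < 52 holds -> x = 33 + 7 = 40.
Iteration 6: 40 < 52 holds -> x = 40 + 7 = 47.
Iteration 7: 47 < 52 holds -> x = 47 + 7 = 54.
Iteration 8: 54 < 52 fails; recursion stops.
SUM(x) = 5 + 12 + 19 + 26 + 33 + 40 + 47 + 54 = 236.

236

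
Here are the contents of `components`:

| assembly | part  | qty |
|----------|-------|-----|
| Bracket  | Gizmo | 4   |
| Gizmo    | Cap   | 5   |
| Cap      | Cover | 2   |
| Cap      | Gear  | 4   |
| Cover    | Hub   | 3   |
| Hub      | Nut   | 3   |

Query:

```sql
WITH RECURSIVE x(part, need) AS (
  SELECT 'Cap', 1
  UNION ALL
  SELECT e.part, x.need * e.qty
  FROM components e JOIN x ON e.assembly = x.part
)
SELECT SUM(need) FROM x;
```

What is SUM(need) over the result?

31

Base: (Cap, need=1).
Iteration 1: components of {Cap} -> Cover = 1*2 = 2, Gear = 1*4 = 4.
Iteration 2: components of {Cover,Gear} -> Hub = 2*3 = 6.
Iteration 3: components of {Hub} -> Nut = 6*3 = 18.
Iteration 4: no further components; recursion stops.
SUM(need) = 1 + 2 + 4 + 6 + 18 = 31.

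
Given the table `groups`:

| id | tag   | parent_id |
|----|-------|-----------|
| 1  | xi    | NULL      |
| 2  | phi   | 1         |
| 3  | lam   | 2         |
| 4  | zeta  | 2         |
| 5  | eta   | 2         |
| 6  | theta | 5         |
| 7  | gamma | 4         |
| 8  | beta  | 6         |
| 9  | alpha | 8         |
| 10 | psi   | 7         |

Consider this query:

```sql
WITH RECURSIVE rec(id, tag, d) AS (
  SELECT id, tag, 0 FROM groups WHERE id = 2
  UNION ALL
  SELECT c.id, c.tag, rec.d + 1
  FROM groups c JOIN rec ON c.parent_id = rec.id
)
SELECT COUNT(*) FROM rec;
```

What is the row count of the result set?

Base: id=2 (phi) at d 0.
Iteration 1: rows with parent_id in {2} -> lam (id 3, d 1), zeta (id 4, d 1), eta (id 5, d 1).
Iteration 2: rows with parent_id in {3,4,5} -> theta (id 6, d 2), gamma (id 7, d 2).
Iteration 3: rows with parent_id in {6,7} -> beta (id 8, d 3), psi (id 10, d 3).
Iteration 4: rows with parent_id in {8,10} -> alpha (id 9, d 4).
Iteration 5: no rows with parent_id in {9}; recursion stops.
Total rows emitted: 9.

9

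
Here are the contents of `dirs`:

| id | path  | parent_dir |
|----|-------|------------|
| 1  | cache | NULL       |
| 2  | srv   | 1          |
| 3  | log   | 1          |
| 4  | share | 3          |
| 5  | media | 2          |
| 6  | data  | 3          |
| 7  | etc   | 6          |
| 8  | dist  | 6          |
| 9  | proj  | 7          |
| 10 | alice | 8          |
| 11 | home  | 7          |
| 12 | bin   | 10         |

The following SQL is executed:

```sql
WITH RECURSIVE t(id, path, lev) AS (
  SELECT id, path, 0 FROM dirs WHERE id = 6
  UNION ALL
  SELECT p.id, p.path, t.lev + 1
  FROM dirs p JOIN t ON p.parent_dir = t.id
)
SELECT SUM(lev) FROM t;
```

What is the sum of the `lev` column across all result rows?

11

Base: id=6 (data) at lev 0.
Iteration 1: rows with parent_dir in {6} -> etc (id 7, lev 1), dist (id 8, lev 1).
Iteration 2: rows with parent_dir in {7,8} -> proj (id 9, lev 2), alice (id 10, lev 2), home (id 11, lev 2).
Iteration 3: rows with parent_dir in {9,10,11} -> bin (id 12, lev 3).
Iteration 4: no rows with parent_dir in {12}; recursion stops.
SUM(lev) = 0 + 1 + 1 + 2 + 2 + 2 + 3 = 11.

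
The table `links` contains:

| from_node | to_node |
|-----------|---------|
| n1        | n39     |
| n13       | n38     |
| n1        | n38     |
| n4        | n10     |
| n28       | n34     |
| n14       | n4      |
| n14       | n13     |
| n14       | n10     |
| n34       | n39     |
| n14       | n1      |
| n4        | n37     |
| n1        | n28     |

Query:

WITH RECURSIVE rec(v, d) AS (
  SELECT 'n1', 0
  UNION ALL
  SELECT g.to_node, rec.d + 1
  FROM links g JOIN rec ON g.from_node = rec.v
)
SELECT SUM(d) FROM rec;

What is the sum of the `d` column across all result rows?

Base: (n1, d=0).
Iteration 1: edges from {n1} -> (n28, d=1), (n38, d=1), (n39, d=1).
Iteration 2: edges from {n28,n38,n39} -> (n34, d=2).
Iteration 3: edges from {n34} -> (n39, d=3).
Iteration 4: no outgoing edges from {n39}; recursion stops.
SUM(d) = 0 + 1 + 1 + 1 + 2 + 3 = 8.

8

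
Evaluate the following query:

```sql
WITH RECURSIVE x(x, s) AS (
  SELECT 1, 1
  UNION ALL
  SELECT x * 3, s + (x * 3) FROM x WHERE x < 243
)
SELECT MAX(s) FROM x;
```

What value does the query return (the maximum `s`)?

364

Base: x=1, s=1.
Iteration 1: 1 < 243 holds -> x = 1 * 3 = 3, s = 1 + 3 = 4.
Iteration 2: 3 < 243 holds -> x = 3 * 3 = 9, s = 4 + 9 = 13.
Iteration 3: 9 < 243 holds -> x = 9 * 3 = 27, s = 13 + 27 = 40.
Iteration 4: 27 < 243 holds -> x = 27 * 3 = 81, s = 40 + 81 = 121.
Iteration 5: 81 < 243 holds -> x = 81 * 3 = 243, s = 121 + 243 = 364.
Iteration 6: 243 < 243 fails; recursion stops.
s values: 1, 4, 13, 40, 121, 364; the maximum is 364.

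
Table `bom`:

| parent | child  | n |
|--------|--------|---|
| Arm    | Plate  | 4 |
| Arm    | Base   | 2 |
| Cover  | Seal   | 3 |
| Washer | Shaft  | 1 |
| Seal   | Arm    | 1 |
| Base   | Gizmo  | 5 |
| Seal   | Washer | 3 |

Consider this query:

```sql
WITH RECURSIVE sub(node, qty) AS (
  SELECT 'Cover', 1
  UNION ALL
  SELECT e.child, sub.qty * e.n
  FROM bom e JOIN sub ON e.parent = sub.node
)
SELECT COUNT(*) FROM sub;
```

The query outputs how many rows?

Base: (Cover, qty=1).
Iteration 1: components of {Cover} -> Seal = 1*3 = 3.
Iteration 2: components of {Seal} -> Arm = 3*1 = 3, Washer = 3*3 = 9.
Iteration 3: components of {Arm,Washer} -> Base = 3*2 = 6, Plate = 3*4 = 12, Shaft = 9*1 = 9.
Iteration 4: components of {Base,Plate,Shaft} -> Gizmo = 6*5 = 30.
Iteration 5: no further components; recursion stops.
Total rows emitted: 8.

8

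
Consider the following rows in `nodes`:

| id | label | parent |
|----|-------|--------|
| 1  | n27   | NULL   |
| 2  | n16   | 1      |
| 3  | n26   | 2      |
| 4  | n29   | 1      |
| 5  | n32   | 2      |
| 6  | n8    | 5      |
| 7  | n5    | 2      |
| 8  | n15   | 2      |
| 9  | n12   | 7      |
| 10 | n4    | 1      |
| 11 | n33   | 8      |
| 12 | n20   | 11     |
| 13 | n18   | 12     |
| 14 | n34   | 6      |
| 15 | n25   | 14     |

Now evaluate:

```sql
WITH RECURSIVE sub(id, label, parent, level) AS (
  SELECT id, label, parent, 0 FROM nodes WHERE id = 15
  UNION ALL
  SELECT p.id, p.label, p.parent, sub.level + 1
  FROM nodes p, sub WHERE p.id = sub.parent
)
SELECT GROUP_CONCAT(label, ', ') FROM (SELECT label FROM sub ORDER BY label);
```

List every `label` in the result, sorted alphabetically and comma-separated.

Base: id=15 (n25), parent=14, level 0.
Iteration 1: join on id=14 -> n34 (id 14, parent=6, level 1).
Iteration 2: join on id=6 -> n8 (id 6, parent=5, level 2).
Iteration 3: join on id=5 -> n32 (id 5, parent=2, level 3).
Iteration 4: join on id=2 -> n16 (id 2, parent=1, level 4).
Iteration 5: join on id=1 -> n27 (id 1, parent=NULL, level 5).
Iteration 6: parent is NULL; no match; recursion stops.

n16, n25, n27, n32, n34, n8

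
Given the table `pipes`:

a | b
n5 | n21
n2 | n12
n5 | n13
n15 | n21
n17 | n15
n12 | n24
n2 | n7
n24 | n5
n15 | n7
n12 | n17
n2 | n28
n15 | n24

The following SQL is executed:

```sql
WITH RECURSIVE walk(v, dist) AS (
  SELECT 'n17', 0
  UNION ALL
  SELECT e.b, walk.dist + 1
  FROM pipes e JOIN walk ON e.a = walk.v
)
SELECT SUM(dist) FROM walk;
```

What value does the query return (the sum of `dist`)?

Base: (n17, dist=0).
Iteration 1: edges from {n17} -> (n15, dist=1).
Iteration 2: edges from {n15} -> (n21, dist=2), (n24, dist=2), (n7, dist=2).
Iteration 3: edges from {n21,n24,n7} -> (n5, dist=3).
Iteration 4: edges from {n5} -> (n13, dist=4), (n21, dist=4).
Iteration 5: no outgoing edges from {n13,n21}; recursion stops.
SUM(dist) = 0 + 1 + 2 + 2 + 2 + 3 + 4 + 4 = 18.

18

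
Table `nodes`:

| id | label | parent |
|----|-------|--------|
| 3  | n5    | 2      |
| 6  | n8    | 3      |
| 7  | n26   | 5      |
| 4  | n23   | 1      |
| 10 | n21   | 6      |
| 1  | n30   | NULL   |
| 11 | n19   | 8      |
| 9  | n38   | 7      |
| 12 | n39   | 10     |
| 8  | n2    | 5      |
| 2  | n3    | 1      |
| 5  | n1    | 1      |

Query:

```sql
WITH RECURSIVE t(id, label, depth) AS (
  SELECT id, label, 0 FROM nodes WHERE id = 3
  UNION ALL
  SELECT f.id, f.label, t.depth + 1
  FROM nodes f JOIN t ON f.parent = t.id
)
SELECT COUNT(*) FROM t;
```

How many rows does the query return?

Base: id=3 (n5) at depth 0.
Iteration 1: rows with parent in {3} -> n8 (id 6, depth 1).
Iteration 2: rows with parent in {6} -> n21 (id 10, depth 2).
Iteration 3: rows with parent in {10} -> n39 (id 12, depth 3).
Iteration 4: no rows with parent in {12}; recursion stops.
Total rows emitted: 4.

4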